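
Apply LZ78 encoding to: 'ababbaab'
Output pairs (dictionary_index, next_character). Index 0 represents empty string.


LZ78 encoding steps:
Dictionary: {0: ''}
Step 1: w='' (idx 0), next='a' -> output (0, 'a'), add 'a' as idx 1
Step 2: w='' (idx 0), next='b' -> output (0, 'b'), add 'b' as idx 2
Step 3: w='a' (idx 1), next='b' -> output (1, 'b'), add 'ab' as idx 3
Step 4: w='b' (idx 2), next='a' -> output (2, 'a'), add 'ba' as idx 4
Step 5: w='ab' (idx 3), end of input -> output (3, '')


Encoded: [(0, 'a'), (0, 'b'), (1, 'b'), (2, 'a'), (3, '')]


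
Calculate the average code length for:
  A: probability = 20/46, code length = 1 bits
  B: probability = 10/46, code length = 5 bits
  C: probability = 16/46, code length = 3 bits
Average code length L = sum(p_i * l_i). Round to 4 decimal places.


Weighted contributions p_i * l_i:
  A: (20/46) * 1 = 20/46
  B: (10/46) * 5 = 50/46
  C: (16/46) * 3 = 48/46
Sum = (20 + 50 + 48)/46 = 118/46

L = 118/46 = 2.5652 bits/symbol


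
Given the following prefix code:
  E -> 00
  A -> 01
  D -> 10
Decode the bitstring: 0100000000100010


Decoding step by step:
Bits 01 -> A
Bits 00 -> E
Bits 00 -> E
Bits 00 -> E
Bits 00 -> E
Bits 10 -> D
Bits 00 -> E
Bits 10 -> D


Decoded message: AEEEEDED


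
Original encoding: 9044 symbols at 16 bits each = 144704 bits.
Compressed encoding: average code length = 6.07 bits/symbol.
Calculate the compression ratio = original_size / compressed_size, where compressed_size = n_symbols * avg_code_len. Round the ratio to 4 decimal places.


original_size = n_symbols * orig_bits = 9044 * 16 = 144704 bits
compressed_size = n_symbols * avg_code_len = 9044 * 6.07 = 54897.08 bits
ratio = original_size / compressed_size = 144704 / 54897.08 = 2.6359

Compression ratio = 2.6359


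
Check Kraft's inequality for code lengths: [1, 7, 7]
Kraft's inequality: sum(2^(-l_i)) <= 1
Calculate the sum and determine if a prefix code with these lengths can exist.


Sum = 2^(-1) + 2^(-7) + 2^(-7)
    = 0.5 + 0.0078125 + 0.0078125
    = 66/128 = 0.515625
Since 0.515625 <= 1, Kraft's inequality IS satisfied.
A prefix code with these lengths CAN exist.

Kraft sum = 0.515625. Satisfied.


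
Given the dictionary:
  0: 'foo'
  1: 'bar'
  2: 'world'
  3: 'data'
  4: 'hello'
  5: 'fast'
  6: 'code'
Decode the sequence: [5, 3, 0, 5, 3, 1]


Look up each index in the dictionary:
  5 -> 'fast'
  3 -> 'data'
  0 -> 'foo'
  5 -> 'fast'
  3 -> 'data'
  1 -> 'bar'

Decoded: "fast data foo fast data bar"


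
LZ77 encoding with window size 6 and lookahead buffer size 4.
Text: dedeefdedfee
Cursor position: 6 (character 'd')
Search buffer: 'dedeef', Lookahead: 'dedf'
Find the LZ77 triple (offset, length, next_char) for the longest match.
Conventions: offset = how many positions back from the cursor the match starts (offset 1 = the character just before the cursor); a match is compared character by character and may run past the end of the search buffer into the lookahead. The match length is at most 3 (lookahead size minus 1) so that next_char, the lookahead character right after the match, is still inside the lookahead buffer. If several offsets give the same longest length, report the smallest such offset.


Try each offset into the search buffer:
  offset=1 (pos 5, char 'f'): match length 0
  offset=2 (pos 4, char 'e'): match length 0
  offset=3 (pos 3, char 'e'): match length 0
  offset=4 (pos 2, char 'd'): match length 2
  offset=5 (pos 1, char 'e'): match length 0
  offset=6 (pos 0, char 'd'): match length 3
Longest match has length 3 at offset 6.
next_char = character at position 6 + 3 = 9 -> 'f'

Best match: offset=6, length=3 (matching 'ded' starting at position 0)
LZ77 triple: (6, 3, 'f')


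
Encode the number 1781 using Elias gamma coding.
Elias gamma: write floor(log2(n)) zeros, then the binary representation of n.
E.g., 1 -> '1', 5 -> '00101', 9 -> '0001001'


num_bits = floor(log2(1781)) + 1 = 11
leading_zeros = num_bits - 1 = 10
binary(1781) = 11011110101

Elias gamma(1781) = '0000000000' + '11011110101' = 000000000011011110101 (21 bits)


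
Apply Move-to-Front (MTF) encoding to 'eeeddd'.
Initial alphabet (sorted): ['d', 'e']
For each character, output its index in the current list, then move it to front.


MTF encoding:
'e': index 1 in ['d', 'e'] -> ['e', 'd']
'e': index 0 in ['e', 'd'] -> ['e', 'd']
'e': index 0 in ['e', 'd'] -> ['e', 'd']
'd': index 1 in ['e', 'd'] -> ['d', 'e']
'd': index 0 in ['d', 'e'] -> ['d', 'e']
'd': index 0 in ['d', 'e'] -> ['d', 'e']


Output: [1, 0, 0, 1, 0, 0]


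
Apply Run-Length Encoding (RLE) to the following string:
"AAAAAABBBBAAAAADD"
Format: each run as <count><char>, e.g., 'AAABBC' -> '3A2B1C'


Scanning runs left to right:
  i=0: run of 'A' x 6 -> '6A'
  i=6: run of 'B' x 4 -> '4B'
  i=10: run of 'A' x 5 -> '5A'
  i=15: run of 'D' x 2 -> '2D'

RLE = 6A4B5A2D


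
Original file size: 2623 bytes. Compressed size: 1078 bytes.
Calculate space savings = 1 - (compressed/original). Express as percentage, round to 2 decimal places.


ratio = compressed/original = 1078/2623 = 0.41098
savings = 1 - ratio = 1 - 0.41098 = 0.58902
as a percentage: 0.58902 * 100 = 58.9%

Space savings = 1 - 1078/2623 = 58.9%


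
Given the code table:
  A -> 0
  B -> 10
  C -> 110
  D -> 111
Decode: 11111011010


Decoding:
111 -> D
110 -> C
110 -> C
10 -> B


Result: DCCB


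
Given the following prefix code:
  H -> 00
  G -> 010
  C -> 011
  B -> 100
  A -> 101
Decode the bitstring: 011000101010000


Decoding step by step:
Bits 011 -> C
Bits 00 -> H
Bits 010 -> G
Bits 101 -> A
Bits 00 -> H
Bits 00 -> H


Decoded message: CHGAHH


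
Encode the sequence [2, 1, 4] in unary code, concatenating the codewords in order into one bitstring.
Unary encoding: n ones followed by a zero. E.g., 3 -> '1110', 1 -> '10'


Encode each number as n ones followed by a terminating 0:
  2 -> 110 (3 bits)
  1 -> 10 (2 bits)
  4 -> 11110 (5 bits)
Total length = 3 + 2 + 5 = 10 bits.

Unary([2, 1, 4]) = 1101011110 (10 bits)


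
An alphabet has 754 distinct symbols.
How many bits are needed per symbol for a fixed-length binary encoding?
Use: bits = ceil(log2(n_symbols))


log2(754) = 9.5584
Bracket: 2^9 = 512 < 754 <= 2^10 = 1024
So ceil(log2(754)) = 10

bits = ceil(log2(754)) = ceil(9.5584) = 10 bits


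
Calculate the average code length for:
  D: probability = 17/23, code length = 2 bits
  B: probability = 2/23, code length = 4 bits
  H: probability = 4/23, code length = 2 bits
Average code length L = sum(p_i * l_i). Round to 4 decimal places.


Weighted contributions p_i * l_i:
  D: (17/23) * 2 = 34/23
  B: (2/23) * 4 = 8/23
  H: (4/23) * 2 = 8/23
Sum = (34 + 8 + 8)/23 = 50/23

L = 50/23 = 2.1739 bits/symbol


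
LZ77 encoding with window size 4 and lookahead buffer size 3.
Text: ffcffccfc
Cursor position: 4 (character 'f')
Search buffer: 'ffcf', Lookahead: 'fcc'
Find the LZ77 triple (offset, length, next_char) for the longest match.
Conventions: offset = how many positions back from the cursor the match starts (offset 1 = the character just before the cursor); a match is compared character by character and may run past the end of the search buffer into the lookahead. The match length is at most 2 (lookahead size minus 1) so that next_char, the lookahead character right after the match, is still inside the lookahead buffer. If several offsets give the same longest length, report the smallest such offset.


Try each offset into the search buffer:
  offset=1 (pos 3, char 'f'): match length 1
  offset=2 (pos 2, char 'c'): match length 0
  offset=3 (pos 1, char 'f'): match length 2
  offset=4 (pos 0, char 'f'): match length 1
Longest match has length 2 at offset 3.
next_char = character at position 4 + 2 = 6 -> 'c'

Best match: offset=3, length=2 (matching 'fc' starting at position 1)
LZ77 triple: (3, 2, 'c')


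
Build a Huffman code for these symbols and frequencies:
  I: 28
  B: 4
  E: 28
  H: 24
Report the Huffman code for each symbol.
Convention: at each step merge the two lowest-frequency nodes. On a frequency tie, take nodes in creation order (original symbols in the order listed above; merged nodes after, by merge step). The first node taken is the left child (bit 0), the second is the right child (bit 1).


Huffman tree construction:
Step 1: Merge B(4) + H(24) = 28
Step 2: Merge I(28) + E(28) = 56
Step 3: Merge (B+H)(28) + (I+E)(56) = 84
Read each symbol's code off the tree from the root (left child = 0, right child = 1).

Codes:
  I: 10 (length 2)
  B: 00 (length 2)
  E: 11 (length 2)
  H: 01 (length 2)
Average code length: 168/84 = 2.0000 bits/symbol


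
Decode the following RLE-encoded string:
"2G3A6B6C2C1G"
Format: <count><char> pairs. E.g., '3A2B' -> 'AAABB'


Expanding each <count><char> pair:
  2G -> 'GG'
  3A -> 'AAA'
  6B -> 'BBBBBB'
  6C -> 'CCCCCC'
  2C -> 'CC'
  1G -> 'G'

Decoded = GGAAABBBBBBCCCCCCCCG


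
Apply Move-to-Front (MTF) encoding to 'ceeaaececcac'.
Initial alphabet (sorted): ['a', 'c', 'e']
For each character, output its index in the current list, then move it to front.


MTF encoding:
'c': index 1 in ['a', 'c', 'e'] -> ['c', 'a', 'e']
'e': index 2 in ['c', 'a', 'e'] -> ['e', 'c', 'a']
'e': index 0 in ['e', 'c', 'a'] -> ['e', 'c', 'a']
'a': index 2 in ['e', 'c', 'a'] -> ['a', 'e', 'c']
'a': index 0 in ['a', 'e', 'c'] -> ['a', 'e', 'c']
'e': index 1 in ['a', 'e', 'c'] -> ['e', 'a', 'c']
'c': index 2 in ['e', 'a', 'c'] -> ['c', 'e', 'a']
'e': index 1 in ['c', 'e', 'a'] -> ['e', 'c', 'a']
'c': index 1 in ['e', 'c', 'a'] -> ['c', 'e', 'a']
'c': index 0 in ['c', 'e', 'a'] -> ['c', 'e', 'a']
'a': index 2 in ['c', 'e', 'a'] -> ['a', 'c', 'e']
'c': index 1 in ['a', 'c', 'e'] -> ['c', 'a', 'e']


Output: [1, 2, 0, 2, 0, 1, 2, 1, 1, 0, 2, 1]


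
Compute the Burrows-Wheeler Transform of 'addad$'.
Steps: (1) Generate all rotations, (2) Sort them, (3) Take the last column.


Rotations (sorted):
  0: $addad -> last char: d
  1: ad$add -> last char: d
  2: addad$ -> last char: $
  3: d$adda -> last char: a
  4: dad$ad -> last char: d
  5: ddad$a -> last char: a


BWT = dd$ada


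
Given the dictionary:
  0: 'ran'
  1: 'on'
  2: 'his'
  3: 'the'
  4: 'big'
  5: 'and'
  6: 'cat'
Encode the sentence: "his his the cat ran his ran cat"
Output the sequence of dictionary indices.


Look up each word in the dictionary:
  'his' -> 2
  'his' -> 2
  'the' -> 3
  'cat' -> 6
  'ran' -> 0
  'his' -> 2
  'ran' -> 0
  'cat' -> 6

Encoded: [2, 2, 3, 6, 0, 2, 0, 6]


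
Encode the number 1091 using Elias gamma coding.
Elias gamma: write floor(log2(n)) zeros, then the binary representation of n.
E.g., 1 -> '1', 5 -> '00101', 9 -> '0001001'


num_bits = floor(log2(1091)) + 1 = 11
leading_zeros = num_bits - 1 = 10
binary(1091) = 10001000011

Elias gamma(1091) = '0000000000' + '10001000011' = 000000000010001000011 (21 bits)


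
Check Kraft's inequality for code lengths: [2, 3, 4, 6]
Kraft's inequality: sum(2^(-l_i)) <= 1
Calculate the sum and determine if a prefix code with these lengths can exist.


Sum = 2^(-2) + 2^(-3) + 2^(-4) + 2^(-6)
    = 0.25 + 0.125 + 0.0625 + 0.015625
    = 29/64 = 0.453125
Since 0.453125 <= 1, Kraft's inequality IS satisfied.
A prefix code with these lengths CAN exist.

Kraft sum = 0.453125. Satisfied.


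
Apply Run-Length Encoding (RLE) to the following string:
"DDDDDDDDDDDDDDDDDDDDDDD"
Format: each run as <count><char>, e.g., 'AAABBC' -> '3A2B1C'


Scanning runs left to right:
  i=0: run of 'D' x 23 -> '23D'

RLE = 23D


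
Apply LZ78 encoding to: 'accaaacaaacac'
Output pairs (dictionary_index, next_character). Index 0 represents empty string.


LZ78 encoding steps:
Dictionary: {0: ''}
Step 1: w='' (idx 0), next='a' -> output (0, 'a'), add 'a' as idx 1
Step 2: w='' (idx 0), next='c' -> output (0, 'c'), add 'c' as idx 2
Step 3: w='c' (idx 2), next='a' -> output (2, 'a'), add 'ca' as idx 3
Step 4: w='a' (idx 1), next='a' -> output (1, 'a'), add 'aa' as idx 4
Step 5: w='ca' (idx 3), next='a' -> output (3, 'a'), add 'caa' as idx 5
Step 6: w='a' (idx 1), next='c' -> output (1, 'c'), add 'ac' as idx 6
Step 7: w='ac' (idx 6), end of input -> output (6, '')


Encoded: [(0, 'a'), (0, 'c'), (2, 'a'), (1, 'a'), (3, 'a'), (1, 'c'), (6, '')]


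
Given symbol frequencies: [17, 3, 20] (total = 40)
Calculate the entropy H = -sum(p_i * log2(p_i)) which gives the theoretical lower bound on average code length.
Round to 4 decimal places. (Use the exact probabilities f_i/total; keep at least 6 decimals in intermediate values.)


Per-symbol terms -p_i * log2(p_i) with p_i = f_i/40:
  p = 17/40 = 0.425000: log2(p) = -1.234465, -p*log2(p) = 0.524648
  p = 3/40 = 0.075000: log2(p) = -3.736966, -p*log2(p) = 0.280272
  p = 20/40 = 0.500000: log2(p) = -1.000000, -p*log2(p) = 0.500000
H = 0.524648 + 0.280272 + 0.500000 = 1.304920

H = 1.3049 bits/symbol


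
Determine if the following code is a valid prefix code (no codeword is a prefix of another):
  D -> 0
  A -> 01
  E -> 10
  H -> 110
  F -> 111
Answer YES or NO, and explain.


Checking each pair (does one codeword prefix another?):
  D='0' vs A='01': prefix -- VIOLATION

NO -- this is NOT a valid prefix code. D (0) is a prefix of A (01).


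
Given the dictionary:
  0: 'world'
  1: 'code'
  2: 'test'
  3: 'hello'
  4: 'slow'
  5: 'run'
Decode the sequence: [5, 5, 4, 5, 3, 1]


Look up each index in the dictionary:
  5 -> 'run'
  5 -> 'run'
  4 -> 'slow'
  5 -> 'run'
  3 -> 'hello'
  1 -> 'code'

Decoded: "run run slow run hello code"


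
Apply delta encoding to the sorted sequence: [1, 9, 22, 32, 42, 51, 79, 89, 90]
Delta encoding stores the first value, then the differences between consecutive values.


First value: 1
Deltas:
  9 - 1 = 8
  22 - 9 = 13
  32 - 22 = 10
  42 - 32 = 10
  51 - 42 = 9
  79 - 51 = 28
  89 - 79 = 10
  90 - 89 = 1


Delta encoded: [1, 8, 13, 10, 10, 9, 28, 10, 1]


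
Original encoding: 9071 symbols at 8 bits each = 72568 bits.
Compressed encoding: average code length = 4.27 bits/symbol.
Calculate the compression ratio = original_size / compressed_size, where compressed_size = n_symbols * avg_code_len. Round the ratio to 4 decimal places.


original_size = n_symbols * orig_bits = 9071 * 8 = 72568 bits
compressed_size = n_symbols * avg_code_len = 9071 * 4.27 = 38733.17 bits
ratio = original_size / compressed_size = 72568 / 38733.17 = 1.8735

Compression ratio = 1.8735


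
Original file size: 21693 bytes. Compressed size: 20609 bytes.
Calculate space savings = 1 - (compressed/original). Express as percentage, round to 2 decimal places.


ratio = compressed/original = 20609/21693 = 0.95003
savings = 1 - ratio = 1 - 0.95003 = 0.04997
as a percentage: 0.04997 * 100 = 5.0%

Space savings = 1 - 20609/21693 = 5.0%


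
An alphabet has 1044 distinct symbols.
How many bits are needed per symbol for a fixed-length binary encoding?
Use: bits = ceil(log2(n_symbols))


log2(1044) = 10.0279
Bracket: 2^10 = 1024 < 1044 <= 2^11 = 2048
So ceil(log2(1044)) = 11

bits = ceil(log2(1044)) = ceil(10.0279) = 11 bits


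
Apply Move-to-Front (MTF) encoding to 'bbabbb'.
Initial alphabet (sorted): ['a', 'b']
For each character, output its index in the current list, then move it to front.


MTF encoding:
'b': index 1 in ['a', 'b'] -> ['b', 'a']
'b': index 0 in ['b', 'a'] -> ['b', 'a']
'a': index 1 in ['b', 'a'] -> ['a', 'b']
'b': index 1 in ['a', 'b'] -> ['b', 'a']
'b': index 0 in ['b', 'a'] -> ['b', 'a']
'b': index 0 in ['b', 'a'] -> ['b', 'a']


Output: [1, 0, 1, 1, 0, 0]


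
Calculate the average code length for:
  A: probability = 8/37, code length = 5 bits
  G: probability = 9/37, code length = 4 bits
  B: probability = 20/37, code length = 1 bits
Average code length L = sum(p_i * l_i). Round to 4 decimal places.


Weighted contributions p_i * l_i:
  A: (8/37) * 5 = 40/37
  G: (9/37) * 4 = 36/37
  B: (20/37) * 1 = 20/37
Sum = (40 + 36 + 20)/37 = 96/37

L = 96/37 = 2.5946 bits/symbol


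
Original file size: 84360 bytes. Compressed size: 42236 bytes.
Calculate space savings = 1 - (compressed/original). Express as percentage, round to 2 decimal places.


ratio = compressed/original = 42236/84360 = 0.500664
savings = 1 - ratio = 1 - 0.500664 = 0.499336
as a percentage: 0.499336 * 100 = 49.93%

Space savings = 1 - 42236/84360 = 49.93%


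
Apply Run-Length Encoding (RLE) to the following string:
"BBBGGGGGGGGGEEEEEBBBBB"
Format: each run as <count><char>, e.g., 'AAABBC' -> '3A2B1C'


Scanning runs left to right:
  i=0: run of 'B' x 3 -> '3B'
  i=3: run of 'G' x 9 -> '9G'
  i=12: run of 'E' x 5 -> '5E'
  i=17: run of 'B' x 5 -> '5B'

RLE = 3B9G5E5B


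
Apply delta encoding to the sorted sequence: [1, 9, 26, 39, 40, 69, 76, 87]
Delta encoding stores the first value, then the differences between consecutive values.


First value: 1
Deltas:
  9 - 1 = 8
  26 - 9 = 17
  39 - 26 = 13
  40 - 39 = 1
  69 - 40 = 29
  76 - 69 = 7
  87 - 76 = 11


Delta encoded: [1, 8, 17, 13, 1, 29, 7, 11]


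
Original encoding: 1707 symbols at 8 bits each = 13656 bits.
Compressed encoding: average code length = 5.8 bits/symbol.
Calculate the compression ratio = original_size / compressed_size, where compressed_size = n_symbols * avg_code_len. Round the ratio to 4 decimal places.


original_size = n_symbols * orig_bits = 1707 * 8 = 13656 bits
compressed_size = n_symbols * avg_code_len = 1707 * 5.8 = 9900.6 bits
ratio = original_size / compressed_size = 13656 / 9900.6 = 1.3793

Compression ratio = 1.3793


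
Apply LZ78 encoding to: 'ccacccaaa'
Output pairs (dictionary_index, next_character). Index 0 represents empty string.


LZ78 encoding steps:
Dictionary: {0: ''}
Step 1: w='' (idx 0), next='c' -> output (0, 'c'), add 'c' as idx 1
Step 2: w='c' (idx 1), next='a' -> output (1, 'a'), add 'ca' as idx 2
Step 3: w='c' (idx 1), next='c' -> output (1, 'c'), add 'cc' as idx 3
Step 4: w='ca' (idx 2), next='a' -> output (2, 'a'), add 'caa' as idx 4
Step 5: w='' (idx 0), next='a' -> output (0, 'a'), add 'a' as idx 5


Encoded: [(0, 'c'), (1, 'a'), (1, 'c'), (2, 'a'), (0, 'a')]


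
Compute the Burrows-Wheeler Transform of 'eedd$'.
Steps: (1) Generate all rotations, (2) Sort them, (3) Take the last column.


Rotations (sorted):
  0: $eedd -> last char: d
  1: d$eed -> last char: d
  2: dd$ee -> last char: e
  3: edd$e -> last char: e
  4: eedd$ -> last char: $


BWT = ddee$


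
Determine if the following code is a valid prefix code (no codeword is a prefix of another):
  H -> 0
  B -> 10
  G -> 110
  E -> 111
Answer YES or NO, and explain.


Checking each pair (does one codeword prefix another?):
  H='0' vs B='10': no prefix
  H='0' vs G='110': no prefix
  H='0' vs E='111': no prefix
  B='10' vs H='0': no prefix
  B='10' vs G='110': no prefix
  B='10' vs E='111': no prefix
  G='110' vs H='0': no prefix
  G='110' vs B='10': no prefix
  G='110' vs E='111': no prefix
  E='111' vs H='0': no prefix
  E='111' vs B='10': no prefix
  E='111' vs G='110': no prefix
No violation found over all pairs.

YES -- this is a valid prefix code. No codeword is a prefix of any other codeword.


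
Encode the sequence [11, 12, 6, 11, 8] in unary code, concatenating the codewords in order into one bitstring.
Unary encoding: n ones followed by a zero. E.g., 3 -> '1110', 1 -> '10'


Encode each number as n ones followed by a terminating 0:
  11 -> 111111111110 (12 bits)
  12 -> 1111111111110 (13 bits)
  6 -> 1111110 (7 bits)
  11 -> 111111111110 (12 bits)
  8 -> 111111110 (9 bits)
Total length = 12 + 13 + 7 + 12 + 9 = 53 bits.

Unary([11, 12, 6, 11, 8]) = 11111111111011111111111101111110111111111110111111110 (53 bits)


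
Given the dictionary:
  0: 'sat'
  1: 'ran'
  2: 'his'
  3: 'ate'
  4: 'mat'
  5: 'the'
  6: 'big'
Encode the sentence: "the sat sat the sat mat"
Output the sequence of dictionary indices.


Look up each word in the dictionary:
  'the' -> 5
  'sat' -> 0
  'sat' -> 0
  'the' -> 5
  'sat' -> 0
  'mat' -> 4

Encoded: [5, 0, 0, 5, 0, 4]


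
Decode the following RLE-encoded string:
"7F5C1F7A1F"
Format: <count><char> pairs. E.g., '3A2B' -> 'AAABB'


Expanding each <count><char> pair:
  7F -> 'FFFFFFF'
  5C -> 'CCCCC'
  1F -> 'F'
  7A -> 'AAAAAAA'
  1F -> 'F'

Decoded = FFFFFFFCCCCCFAAAAAAAF


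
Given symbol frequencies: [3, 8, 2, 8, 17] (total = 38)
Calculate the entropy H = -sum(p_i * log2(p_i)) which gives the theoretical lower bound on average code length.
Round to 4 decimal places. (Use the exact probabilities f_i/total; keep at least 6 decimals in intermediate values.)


Per-symbol terms -p_i * log2(p_i) with p_i = f_i/38:
  p = 3/38 = 0.078947: log2(p) = -3.662965, -p*log2(p) = 0.289181
  p = 8/38 = 0.210526: log2(p) = -2.247928, -p*log2(p) = 0.473248
  p = 2/38 = 0.052632: log2(p) = -4.247928, -p*log2(p) = 0.223575
  p = 8/38 = 0.210526: log2(p) = -2.247928, -p*log2(p) = 0.473248
  p = 17/38 = 0.447368: log2(p) = -1.160465, -p*log2(p) = 0.519155
H = 0.289181 + 0.473248 + 0.223575 + 0.473248 + 0.519155 = 1.978407

H = 1.9784 bits/symbol


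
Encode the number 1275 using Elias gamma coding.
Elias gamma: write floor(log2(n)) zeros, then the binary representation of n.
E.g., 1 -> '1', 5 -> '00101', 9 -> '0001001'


num_bits = floor(log2(1275)) + 1 = 11
leading_zeros = num_bits - 1 = 10
binary(1275) = 10011111011

Elias gamma(1275) = '0000000000' + '10011111011' = 000000000010011111011 (21 bits)


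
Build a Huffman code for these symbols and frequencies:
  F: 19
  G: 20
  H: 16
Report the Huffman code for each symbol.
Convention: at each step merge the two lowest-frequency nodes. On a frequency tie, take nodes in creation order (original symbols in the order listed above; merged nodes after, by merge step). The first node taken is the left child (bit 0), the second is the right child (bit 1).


Huffman tree construction:
Step 1: Merge H(16) + F(19) = 35
Step 2: Merge G(20) + (H+F)(35) = 55
Read each symbol's code off the tree from the root (left child = 0, right child = 1).

Codes:
  F: 11 (length 2)
  G: 0 (length 1)
  H: 10 (length 2)
Average code length: 90/55 = 1.6364 bits/symbol


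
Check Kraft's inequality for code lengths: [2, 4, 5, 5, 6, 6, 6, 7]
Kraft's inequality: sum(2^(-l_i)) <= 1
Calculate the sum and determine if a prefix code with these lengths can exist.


Sum = 2^(-2) + 2^(-4) + 2^(-5) + 2^(-5) + 2^(-6) + 2^(-6) + 2^(-6) + 2^(-7)
    = 0.25 + 0.0625 + 0.03125 + 0.03125 + 0.015625 + 0.015625 + 0.015625 + 0.0078125
    = 55/128 = 0.4296875
Since 0.4296875 <= 1, Kraft's inequality IS satisfied.
A prefix code with these lengths CAN exist.

Kraft sum = 0.4296875. Satisfied.


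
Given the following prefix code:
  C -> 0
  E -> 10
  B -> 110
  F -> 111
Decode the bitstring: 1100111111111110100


Decoding step by step:
Bits 110 -> B
Bits 0 -> C
Bits 111 -> F
Bits 111 -> F
Bits 111 -> F
Bits 110 -> B
Bits 10 -> E
Bits 0 -> C


Decoded message: BCFFFBEC


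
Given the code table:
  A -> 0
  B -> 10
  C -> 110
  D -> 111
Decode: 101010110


Decoding:
10 -> B
10 -> B
10 -> B
110 -> C


Result: BBBC


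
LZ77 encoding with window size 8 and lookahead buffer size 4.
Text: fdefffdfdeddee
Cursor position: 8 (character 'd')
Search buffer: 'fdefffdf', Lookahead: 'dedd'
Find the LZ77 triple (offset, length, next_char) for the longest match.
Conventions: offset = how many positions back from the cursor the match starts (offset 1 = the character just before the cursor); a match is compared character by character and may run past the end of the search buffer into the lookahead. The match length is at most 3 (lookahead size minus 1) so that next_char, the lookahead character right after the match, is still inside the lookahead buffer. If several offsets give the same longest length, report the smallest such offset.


Try each offset into the search buffer:
  offset=1 (pos 7, char 'f'): match length 0
  offset=2 (pos 6, char 'd'): match length 1
  offset=3 (pos 5, char 'f'): match length 0
  offset=4 (pos 4, char 'f'): match length 0
  offset=5 (pos 3, char 'f'): match length 0
  offset=6 (pos 2, char 'e'): match length 0
  offset=7 (pos 1, char 'd'): match length 2
  offset=8 (pos 0, char 'f'): match length 0
Longest match has length 2 at offset 7.
next_char = character at position 8 + 2 = 10 -> 'd'

Best match: offset=7, length=2 (matching 'de' starting at position 1)
LZ77 triple: (7, 2, 'd')


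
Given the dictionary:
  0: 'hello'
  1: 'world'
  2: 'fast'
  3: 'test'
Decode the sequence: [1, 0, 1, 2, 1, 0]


Look up each index in the dictionary:
  1 -> 'world'
  0 -> 'hello'
  1 -> 'world'
  2 -> 'fast'
  1 -> 'world'
  0 -> 'hello'

Decoded: "world hello world fast world hello"


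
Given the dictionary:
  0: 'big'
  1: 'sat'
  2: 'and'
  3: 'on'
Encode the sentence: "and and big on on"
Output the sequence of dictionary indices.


Look up each word in the dictionary:
  'and' -> 2
  'and' -> 2
  'big' -> 0
  'on' -> 3
  'on' -> 3

Encoded: [2, 2, 0, 3, 3]


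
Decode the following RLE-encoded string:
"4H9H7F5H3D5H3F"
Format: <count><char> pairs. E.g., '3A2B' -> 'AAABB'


Expanding each <count><char> pair:
  4H -> 'HHHH'
  9H -> 'HHHHHHHHH'
  7F -> 'FFFFFFF'
  5H -> 'HHHHH'
  3D -> 'DDD'
  5H -> 'HHHHH'
  3F -> 'FFF'

Decoded = HHHHHHHHHHHHHFFFFFFFHHHHHDDDHHHHHFFF


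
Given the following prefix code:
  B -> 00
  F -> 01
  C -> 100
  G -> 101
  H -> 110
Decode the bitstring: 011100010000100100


Decoding step by step:
Bits 01 -> F
Bits 110 -> H
Bits 00 -> B
Bits 100 -> C
Bits 00 -> B
Bits 100 -> C
Bits 100 -> C


Decoded message: FHBCBCC


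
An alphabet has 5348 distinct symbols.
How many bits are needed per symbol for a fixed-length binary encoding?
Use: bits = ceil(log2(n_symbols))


log2(5348) = 12.3848
Bracket: 2^12 = 4096 < 5348 <= 2^13 = 8192
So ceil(log2(5348)) = 13

bits = ceil(log2(5348)) = ceil(12.3848) = 13 bits


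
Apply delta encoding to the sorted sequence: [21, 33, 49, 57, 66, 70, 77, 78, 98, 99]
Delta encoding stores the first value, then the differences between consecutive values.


First value: 21
Deltas:
  33 - 21 = 12
  49 - 33 = 16
  57 - 49 = 8
  66 - 57 = 9
  70 - 66 = 4
  77 - 70 = 7
  78 - 77 = 1
  98 - 78 = 20
  99 - 98 = 1


Delta encoded: [21, 12, 16, 8, 9, 4, 7, 1, 20, 1]


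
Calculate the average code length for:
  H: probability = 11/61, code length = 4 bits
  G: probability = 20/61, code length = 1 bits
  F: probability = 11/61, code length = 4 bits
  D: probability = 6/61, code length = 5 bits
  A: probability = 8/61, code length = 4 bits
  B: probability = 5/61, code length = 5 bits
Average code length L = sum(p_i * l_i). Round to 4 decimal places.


Weighted contributions p_i * l_i:
  H: (11/61) * 4 = 44/61
  G: (20/61) * 1 = 20/61
  F: (11/61) * 4 = 44/61
  D: (6/61) * 5 = 30/61
  A: (8/61) * 4 = 32/61
  B: (5/61) * 5 = 25/61
Sum = (44 + 20 + 44 + 30 + 32 + 25)/61 = 195/61

L = 195/61 = 3.1967 bits/symbol


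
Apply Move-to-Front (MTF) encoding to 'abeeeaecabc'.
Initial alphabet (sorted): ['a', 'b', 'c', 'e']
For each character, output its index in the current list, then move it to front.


MTF encoding:
'a': index 0 in ['a', 'b', 'c', 'e'] -> ['a', 'b', 'c', 'e']
'b': index 1 in ['a', 'b', 'c', 'e'] -> ['b', 'a', 'c', 'e']
'e': index 3 in ['b', 'a', 'c', 'e'] -> ['e', 'b', 'a', 'c']
'e': index 0 in ['e', 'b', 'a', 'c'] -> ['e', 'b', 'a', 'c']
'e': index 0 in ['e', 'b', 'a', 'c'] -> ['e', 'b', 'a', 'c']
'a': index 2 in ['e', 'b', 'a', 'c'] -> ['a', 'e', 'b', 'c']
'e': index 1 in ['a', 'e', 'b', 'c'] -> ['e', 'a', 'b', 'c']
'c': index 3 in ['e', 'a', 'b', 'c'] -> ['c', 'e', 'a', 'b']
'a': index 2 in ['c', 'e', 'a', 'b'] -> ['a', 'c', 'e', 'b']
'b': index 3 in ['a', 'c', 'e', 'b'] -> ['b', 'a', 'c', 'e']
'c': index 2 in ['b', 'a', 'c', 'e'] -> ['c', 'b', 'a', 'e']


Output: [0, 1, 3, 0, 0, 2, 1, 3, 2, 3, 2]


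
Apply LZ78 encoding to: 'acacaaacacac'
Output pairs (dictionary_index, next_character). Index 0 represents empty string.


LZ78 encoding steps:
Dictionary: {0: ''}
Step 1: w='' (idx 0), next='a' -> output (0, 'a'), add 'a' as idx 1
Step 2: w='' (idx 0), next='c' -> output (0, 'c'), add 'c' as idx 2
Step 3: w='a' (idx 1), next='c' -> output (1, 'c'), add 'ac' as idx 3
Step 4: w='a' (idx 1), next='a' -> output (1, 'a'), add 'aa' as idx 4
Step 5: w='ac' (idx 3), next='a' -> output (3, 'a'), add 'aca' as idx 5
Step 6: w='c' (idx 2), next='a' -> output (2, 'a'), add 'ca' as idx 6
Step 7: w='c' (idx 2), end of input -> output (2, '')


Encoded: [(0, 'a'), (0, 'c'), (1, 'c'), (1, 'a'), (3, 'a'), (2, 'a'), (2, '')]


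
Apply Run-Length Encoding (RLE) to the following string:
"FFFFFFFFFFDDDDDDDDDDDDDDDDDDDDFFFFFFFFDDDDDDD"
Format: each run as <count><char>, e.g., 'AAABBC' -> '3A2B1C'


Scanning runs left to right:
  i=0: run of 'F' x 10 -> '10F'
  i=10: run of 'D' x 20 -> '20D'
  i=30: run of 'F' x 8 -> '8F'
  i=38: run of 'D' x 7 -> '7D'

RLE = 10F20D8F7D


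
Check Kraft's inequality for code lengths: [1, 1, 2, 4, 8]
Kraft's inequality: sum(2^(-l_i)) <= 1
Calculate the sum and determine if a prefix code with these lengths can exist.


Sum = 2^(-1) + 2^(-1) + 2^(-2) + 2^(-4) + 2^(-8)
    = 0.5 + 0.5 + 0.25 + 0.0625 + 0.00390625
    = 337/256 = 1.31640625
Since 1.31640625 > 1, Kraft's inequality is NOT satisfied.
A prefix code with these lengths CANNOT exist.

Kraft sum = 1.31640625. Not satisfied.


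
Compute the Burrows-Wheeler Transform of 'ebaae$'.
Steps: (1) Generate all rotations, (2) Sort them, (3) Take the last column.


Rotations (sorted):
  0: $ebaae -> last char: e
  1: aae$eb -> last char: b
  2: ae$eba -> last char: a
  3: baae$e -> last char: e
  4: e$ebaa -> last char: a
  5: ebaae$ -> last char: $


BWT = ebaea$


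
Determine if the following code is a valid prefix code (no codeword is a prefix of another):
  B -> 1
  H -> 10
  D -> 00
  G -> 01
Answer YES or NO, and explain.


Checking each pair (does one codeword prefix another?):
  B='1' vs H='10': prefix -- VIOLATION

NO -- this is NOT a valid prefix code. B (1) is a prefix of H (10).


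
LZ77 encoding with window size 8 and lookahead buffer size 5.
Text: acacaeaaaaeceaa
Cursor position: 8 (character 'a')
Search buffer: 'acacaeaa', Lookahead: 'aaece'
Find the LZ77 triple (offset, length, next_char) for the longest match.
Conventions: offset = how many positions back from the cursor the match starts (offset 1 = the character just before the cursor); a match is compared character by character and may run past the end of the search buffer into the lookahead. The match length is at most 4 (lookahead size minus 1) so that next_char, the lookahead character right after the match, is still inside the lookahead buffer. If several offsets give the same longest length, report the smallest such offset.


Try each offset into the search buffer:
  offset=1 (pos 7, char 'a'): match length 2
  offset=2 (pos 6, char 'a'): match length 2
  offset=3 (pos 5, char 'e'): match length 0
  offset=4 (pos 4, char 'a'): match length 1
  offset=5 (pos 3, char 'c'): match length 0
  offset=6 (pos 2, char 'a'): match length 1
  offset=7 (pos 1, char 'c'): match length 0
  offset=8 (pos 0, char 'a'): match length 1
Longest match has length 2, found at offsets 1, 2; take the smallest, offset 1.
next_char = character at position 8 + 2 = 10 -> 'e'

Best match: offset=1, length=2 (matching 'aa' starting at position 7)
LZ77 triple: (1, 2, 'e')


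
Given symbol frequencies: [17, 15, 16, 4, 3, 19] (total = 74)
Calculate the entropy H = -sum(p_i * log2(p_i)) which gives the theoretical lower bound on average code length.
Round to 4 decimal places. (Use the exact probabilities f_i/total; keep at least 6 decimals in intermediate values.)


Per-symbol terms -p_i * log2(p_i) with p_i = f_i/74:
  p = 17/74 = 0.229730: log2(p) = -2.121991, -p*log2(p) = 0.487484
  p = 15/74 = 0.202703: log2(p) = -2.302563, -p*log2(p) = 0.466736
  p = 16/74 = 0.216216: log2(p) = -2.209453, -p*log2(p) = 0.477720
  p = 4/74 = 0.054054: log2(p) = -4.209453, -p*log2(p) = 0.227538
  p = 3/74 = 0.040541: log2(p) = -4.624491, -p*log2(p) = 0.187479
  p = 19/74 = 0.256757: log2(p) = -1.961526, -p*log2(p) = 0.503635
H = 0.487484 + 0.466736 + 0.477720 + 0.227538 + 0.187479 + 0.503635 = 2.350592

H = 2.3506 bits/symbol


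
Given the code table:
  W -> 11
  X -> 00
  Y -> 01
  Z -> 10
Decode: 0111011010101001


Decoding:
01 -> Y
11 -> W
01 -> Y
10 -> Z
10 -> Z
10 -> Z
10 -> Z
01 -> Y


Result: YWYZZZZY


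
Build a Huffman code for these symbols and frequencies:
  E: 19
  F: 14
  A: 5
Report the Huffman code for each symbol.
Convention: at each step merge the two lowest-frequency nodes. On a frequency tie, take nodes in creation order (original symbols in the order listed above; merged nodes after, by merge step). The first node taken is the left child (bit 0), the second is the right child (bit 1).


Huffman tree construction:
Step 1: Merge A(5) + F(14) = 19
Step 2: Merge E(19) + (A+F)(19) = 38
Read each symbol's code off the tree from the root (left child = 0, right child = 1).

Codes:
  E: 0 (length 1)
  F: 11 (length 2)
  A: 10 (length 2)
Average code length: 57/38 = 1.5000 bits/symbol


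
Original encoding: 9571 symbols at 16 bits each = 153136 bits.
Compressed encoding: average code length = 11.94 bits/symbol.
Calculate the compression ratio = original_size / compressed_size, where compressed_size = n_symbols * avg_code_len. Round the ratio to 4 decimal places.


original_size = n_symbols * orig_bits = 9571 * 16 = 153136 bits
compressed_size = n_symbols * avg_code_len = 9571 * 11.94 = 114277.74 bits
ratio = original_size / compressed_size = 153136 / 114277.74 = 1.34

Compression ratio = 1.34


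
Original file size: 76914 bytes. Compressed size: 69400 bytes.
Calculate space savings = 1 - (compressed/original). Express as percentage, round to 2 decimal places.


ratio = compressed/original = 69400/76914 = 0.902306
savings = 1 - ratio = 1 - 0.902306 = 0.097694
as a percentage: 0.097694 * 100 = 9.77%

Space savings = 1 - 69400/76914 = 9.77%


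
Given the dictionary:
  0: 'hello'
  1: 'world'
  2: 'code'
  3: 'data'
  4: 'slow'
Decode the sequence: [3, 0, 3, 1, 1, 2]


Look up each index in the dictionary:
  3 -> 'data'
  0 -> 'hello'
  3 -> 'data'
  1 -> 'world'
  1 -> 'world'
  2 -> 'code'

Decoded: "data hello data world world code"


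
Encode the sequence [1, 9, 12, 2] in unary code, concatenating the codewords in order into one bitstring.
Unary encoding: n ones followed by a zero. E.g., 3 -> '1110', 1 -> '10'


Encode each number as n ones followed by a terminating 0:
  1 -> 10 (2 bits)
  9 -> 1111111110 (10 bits)
  12 -> 1111111111110 (13 bits)
  2 -> 110 (3 bits)
Total length = 2 + 10 + 13 + 3 = 28 bits.

Unary([1, 9, 12, 2]) = 1011111111101111111111110110 (28 bits)


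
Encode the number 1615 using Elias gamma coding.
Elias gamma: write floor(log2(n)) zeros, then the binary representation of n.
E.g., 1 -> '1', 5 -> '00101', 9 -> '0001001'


num_bits = floor(log2(1615)) + 1 = 11
leading_zeros = num_bits - 1 = 10
binary(1615) = 11001001111

Elias gamma(1615) = '0000000000' + '11001001111' = 000000000011001001111 (21 bits)


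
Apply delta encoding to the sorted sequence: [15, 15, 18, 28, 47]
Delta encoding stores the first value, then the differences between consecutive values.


First value: 15
Deltas:
  15 - 15 = 0
  18 - 15 = 3
  28 - 18 = 10
  47 - 28 = 19


Delta encoded: [15, 0, 3, 10, 19]


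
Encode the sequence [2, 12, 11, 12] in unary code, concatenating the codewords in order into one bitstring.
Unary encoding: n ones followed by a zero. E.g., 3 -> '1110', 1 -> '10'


Encode each number as n ones followed by a terminating 0:
  2 -> 110 (3 bits)
  12 -> 1111111111110 (13 bits)
  11 -> 111111111110 (12 bits)
  12 -> 1111111111110 (13 bits)
Total length = 3 + 13 + 12 + 13 = 41 bits.

Unary([2, 12, 11, 12]) = 11011111111111101111111111101111111111110 (41 bits)


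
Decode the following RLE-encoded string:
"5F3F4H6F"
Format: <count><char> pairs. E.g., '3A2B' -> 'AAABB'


Expanding each <count><char> pair:
  5F -> 'FFFFF'
  3F -> 'FFF'
  4H -> 'HHHH'
  6F -> 'FFFFFF'

Decoded = FFFFFFFFHHHHFFFFFF


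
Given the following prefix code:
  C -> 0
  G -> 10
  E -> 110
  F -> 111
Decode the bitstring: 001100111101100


Decoding step by step:
Bits 0 -> C
Bits 0 -> C
Bits 110 -> E
Bits 0 -> C
Bits 111 -> F
Bits 10 -> G
Bits 110 -> E
Bits 0 -> C


Decoded message: CCECFGEC


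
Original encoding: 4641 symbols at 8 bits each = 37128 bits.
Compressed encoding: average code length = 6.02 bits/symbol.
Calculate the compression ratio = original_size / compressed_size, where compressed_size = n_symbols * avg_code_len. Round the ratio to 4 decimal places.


original_size = n_symbols * orig_bits = 4641 * 8 = 37128 bits
compressed_size = n_symbols * avg_code_len = 4641 * 6.02 = 27938.82 bits
ratio = original_size / compressed_size = 37128 / 27938.82 = 1.3289

Compression ratio = 1.3289


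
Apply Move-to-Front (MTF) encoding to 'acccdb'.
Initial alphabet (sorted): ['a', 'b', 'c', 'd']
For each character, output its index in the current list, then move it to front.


MTF encoding:
'a': index 0 in ['a', 'b', 'c', 'd'] -> ['a', 'b', 'c', 'd']
'c': index 2 in ['a', 'b', 'c', 'd'] -> ['c', 'a', 'b', 'd']
'c': index 0 in ['c', 'a', 'b', 'd'] -> ['c', 'a', 'b', 'd']
'c': index 0 in ['c', 'a', 'b', 'd'] -> ['c', 'a', 'b', 'd']
'd': index 3 in ['c', 'a', 'b', 'd'] -> ['d', 'c', 'a', 'b']
'b': index 3 in ['d', 'c', 'a', 'b'] -> ['b', 'd', 'c', 'a']


Output: [0, 2, 0, 0, 3, 3]


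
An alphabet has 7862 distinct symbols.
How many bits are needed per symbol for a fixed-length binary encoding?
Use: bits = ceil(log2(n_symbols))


log2(7862) = 12.9407
Bracket: 2^12 = 4096 < 7862 <= 2^13 = 8192
So ceil(log2(7862)) = 13

bits = ceil(log2(7862)) = ceil(12.9407) = 13 bits


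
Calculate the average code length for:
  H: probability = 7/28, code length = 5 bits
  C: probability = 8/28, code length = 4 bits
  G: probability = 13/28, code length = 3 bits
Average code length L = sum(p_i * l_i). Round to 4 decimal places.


Weighted contributions p_i * l_i:
  H: (7/28) * 5 = 35/28
  C: (8/28) * 4 = 32/28
  G: (13/28) * 3 = 39/28
Sum = (35 + 32 + 39)/28 = 106/28

L = 106/28 = 3.7857 bits/symbol


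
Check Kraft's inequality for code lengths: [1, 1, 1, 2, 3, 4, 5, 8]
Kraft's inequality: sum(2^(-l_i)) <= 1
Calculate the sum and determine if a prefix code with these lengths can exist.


Sum = 2^(-1) + 2^(-1) + 2^(-1) + 2^(-2) + 2^(-3) + 2^(-4) + 2^(-5) + 2^(-8)
    = 0.5 + 0.5 + 0.5 + 0.25 + 0.125 + 0.0625 + 0.03125 + 0.00390625
    = 505/256 = 1.97265625
Since 1.97265625 > 1, Kraft's inequality is NOT satisfied.
A prefix code with these lengths CANNOT exist.

Kraft sum = 1.97265625. Not satisfied.


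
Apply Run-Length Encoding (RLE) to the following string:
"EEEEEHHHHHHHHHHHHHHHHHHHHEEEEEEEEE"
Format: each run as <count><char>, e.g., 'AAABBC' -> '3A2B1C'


Scanning runs left to right:
  i=0: run of 'E' x 5 -> '5E'
  i=5: run of 'H' x 20 -> '20H'
  i=25: run of 'E' x 9 -> '9E'

RLE = 5E20H9E


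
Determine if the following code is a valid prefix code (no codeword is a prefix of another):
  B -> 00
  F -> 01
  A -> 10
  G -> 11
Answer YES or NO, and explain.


Checking each pair (does one codeword prefix another?):
  B='00' vs F='01': no prefix
  B='00' vs A='10': no prefix
  B='00' vs G='11': no prefix
  F='01' vs B='00': no prefix
  F='01' vs A='10': no prefix
  F='01' vs G='11': no prefix
  A='10' vs B='00': no prefix
  A='10' vs F='01': no prefix
  A='10' vs G='11': no prefix
  G='11' vs B='00': no prefix
  G='11' vs F='01': no prefix
  G='11' vs A='10': no prefix
No violation found over all pairs.

YES -- this is a valid prefix code. No codeword is a prefix of any other codeword.


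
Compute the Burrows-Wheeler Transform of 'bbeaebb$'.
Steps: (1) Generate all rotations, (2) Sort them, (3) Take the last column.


Rotations (sorted):
  0: $bbeaebb -> last char: b
  1: aebb$bbe -> last char: e
  2: b$bbeaeb -> last char: b
  3: bb$bbeae -> last char: e
  4: bbeaebb$ -> last char: $
  5: beaebb$b -> last char: b
  6: eaebb$bb -> last char: b
  7: ebb$bbea -> last char: a


BWT = bebe$bba


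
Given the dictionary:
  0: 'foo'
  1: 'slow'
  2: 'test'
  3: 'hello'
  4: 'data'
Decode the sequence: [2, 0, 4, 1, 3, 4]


Look up each index in the dictionary:
  2 -> 'test'
  0 -> 'foo'
  4 -> 'data'
  1 -> 'slow'
  3 -> 'hello'
  4 -> 'data'

Decoded: "test foo data slow hello data"
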